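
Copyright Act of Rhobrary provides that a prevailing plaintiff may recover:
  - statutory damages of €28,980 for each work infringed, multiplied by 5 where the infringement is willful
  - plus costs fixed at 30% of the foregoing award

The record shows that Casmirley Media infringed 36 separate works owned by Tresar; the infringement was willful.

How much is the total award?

Statutory damages: 36 × €28,980 = €1,043,280
Multiplied by 5: 5 × €1,043,280 = €5,216,400
Costs: 30% of €5,216,400 = €1,564,920
Award plus costs: €5,216,400 + €1,564,920 = €6,781,320

€6,781,320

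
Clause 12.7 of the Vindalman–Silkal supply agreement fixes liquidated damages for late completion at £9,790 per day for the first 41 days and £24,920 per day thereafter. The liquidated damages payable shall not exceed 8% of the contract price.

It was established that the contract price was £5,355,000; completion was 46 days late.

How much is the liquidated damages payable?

First 41 days: 41 × £9,790 = £401,390
Remaining days: (46 − 41) × £24,920 = £124,600
Accrued per-day damages: £401,390 + £124,600 = £525,990
Cap: 8% of £5,355,000 = £428,400
Cap at £428,400: £525,990 exceeds the cap → £428,400

£428,400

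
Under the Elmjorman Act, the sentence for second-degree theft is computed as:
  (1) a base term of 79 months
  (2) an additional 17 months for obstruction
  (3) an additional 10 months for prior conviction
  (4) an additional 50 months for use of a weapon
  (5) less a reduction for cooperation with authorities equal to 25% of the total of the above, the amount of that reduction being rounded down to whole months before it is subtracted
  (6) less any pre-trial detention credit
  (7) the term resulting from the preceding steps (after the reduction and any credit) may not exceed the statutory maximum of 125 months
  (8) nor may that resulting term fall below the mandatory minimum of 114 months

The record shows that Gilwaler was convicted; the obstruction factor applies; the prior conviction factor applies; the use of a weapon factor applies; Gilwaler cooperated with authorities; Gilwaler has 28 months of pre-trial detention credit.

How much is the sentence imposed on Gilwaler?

Obstruction enhancement: +17 months
Prior conviction enhancement: +10 months
Use of a weapon enhancement: +50 months
Adjusted term: 79 months + 17 months + 10 months + 50 months = 156 months
Cooperation with authorities reduction: 25% of 156 months = 39 months (rounded down)
After reduction: 156 − 39 = 117 months
Less pre-trial detention credit: 117 months − 28 months = 89 months
Cap at 125 months: 89 months is within the cap, no reduction.
Minimum 114 months: 89 months is below the minimum → 114 months

114 months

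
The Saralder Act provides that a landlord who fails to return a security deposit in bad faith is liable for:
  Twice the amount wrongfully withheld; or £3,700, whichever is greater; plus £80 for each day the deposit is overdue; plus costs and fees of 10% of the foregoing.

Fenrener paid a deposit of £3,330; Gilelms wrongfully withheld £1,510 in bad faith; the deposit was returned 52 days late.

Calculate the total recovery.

Doubled: 2 × £1,510 = £3,020
Minimum £3,700: £3,020 is below the minimum → £3,700
Late-return penalty: 52 × £80 = £4,160
Damages plus late penalty: £3,700 + £4,160 = £7,860
Costs and fees: 10% of £7,860 = £786
Total recovery: £7,860 + £786 = £8,646

£8,646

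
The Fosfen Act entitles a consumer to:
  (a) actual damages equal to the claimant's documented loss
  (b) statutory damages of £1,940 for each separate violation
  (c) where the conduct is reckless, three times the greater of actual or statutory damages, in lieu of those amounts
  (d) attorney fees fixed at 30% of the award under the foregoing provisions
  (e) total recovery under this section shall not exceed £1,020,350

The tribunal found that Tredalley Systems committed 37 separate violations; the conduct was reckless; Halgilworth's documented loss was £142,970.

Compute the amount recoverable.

Statutory damages: 37 × £1,940 = £71,780
Greater of actual damages (£142,970) or statutory damages (£71,780): £142,970
Trebled: 3 × £142,970 = £428,910
Attorney fees: 30% of £428,910 = £128,673
Total before cap: £428,910 + £128,673 = £557,583
Cap at £1,020,350: £557,583 is within the cap, no reduction.

£557,583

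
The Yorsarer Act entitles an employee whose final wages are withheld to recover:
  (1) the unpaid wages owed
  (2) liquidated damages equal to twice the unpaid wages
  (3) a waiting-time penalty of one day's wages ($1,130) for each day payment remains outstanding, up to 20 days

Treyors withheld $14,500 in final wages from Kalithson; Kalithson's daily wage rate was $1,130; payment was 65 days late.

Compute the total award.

Total award: $66,100

Doubled: 2 × $14,500 = $29,000
Penalty days: min(65, 20) = 20
Waiting-time penalty: 20 × $1,130 = $22,600
Total award: $14,500 + $29,000 + $22,600 = $66,100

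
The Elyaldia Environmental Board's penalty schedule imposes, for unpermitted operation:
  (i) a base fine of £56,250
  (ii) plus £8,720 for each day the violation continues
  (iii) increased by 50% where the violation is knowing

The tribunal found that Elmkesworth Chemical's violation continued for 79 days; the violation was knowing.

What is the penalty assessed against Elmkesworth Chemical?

Per-day component: 79 × £8,720 = £688,880
Base plus per-day: £56,250 + £688,880 = £745,130
Enhancement: 50% of £745,130 = £372,565
Enhanced fine: £745,130 + £372,565 = £1,117,695

£1,117,695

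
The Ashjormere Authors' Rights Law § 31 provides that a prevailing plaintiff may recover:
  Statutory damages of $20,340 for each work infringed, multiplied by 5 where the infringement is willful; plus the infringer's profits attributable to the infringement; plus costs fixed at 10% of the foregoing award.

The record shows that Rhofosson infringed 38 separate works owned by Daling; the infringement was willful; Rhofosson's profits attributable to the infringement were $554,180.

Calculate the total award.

$4,860,658

Statutory damages: 38 × $20,340 = $772,920
Multiplied by 5: 5 × $772,920 = $3,864,600
Combined award: $3,864,600 + $554,180 = $4,418,780
Costs: 10% of $4,418,780 = $441,878
Award plus costs: $4,418,780 + $441,878 = $4,860,658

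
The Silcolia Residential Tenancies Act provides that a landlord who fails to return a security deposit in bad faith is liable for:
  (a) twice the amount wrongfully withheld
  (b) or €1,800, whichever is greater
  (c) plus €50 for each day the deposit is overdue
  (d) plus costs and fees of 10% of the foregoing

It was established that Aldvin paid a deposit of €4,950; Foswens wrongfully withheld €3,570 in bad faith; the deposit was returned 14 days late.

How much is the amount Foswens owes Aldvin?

Doubled: 2 × €3,570 = €7,140
Minimum €1,800: €7,140 meets the minimum, no increase.
Late-return penalty: 14 × €50 = €700
Damages plus late penalty: €7,140 + €700 = €7,840
Costs and fees: 10% of €7,840 = €784
Total recovery: €7,840 + €784 = €8,624

€8,624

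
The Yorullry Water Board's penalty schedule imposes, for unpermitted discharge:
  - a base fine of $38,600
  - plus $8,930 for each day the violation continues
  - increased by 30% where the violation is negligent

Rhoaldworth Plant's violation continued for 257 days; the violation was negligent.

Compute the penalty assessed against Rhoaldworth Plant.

Per-day component: 257 × $8,930 = $2,295,010
Base plus per-day: $38,600 + $2,295,010 = $2,333,610
Enhancement: 30% of $2,333,610 = $700,083
Enhanced fine: $2,333,610 + $700,083 = $3,033,693

$3,033,693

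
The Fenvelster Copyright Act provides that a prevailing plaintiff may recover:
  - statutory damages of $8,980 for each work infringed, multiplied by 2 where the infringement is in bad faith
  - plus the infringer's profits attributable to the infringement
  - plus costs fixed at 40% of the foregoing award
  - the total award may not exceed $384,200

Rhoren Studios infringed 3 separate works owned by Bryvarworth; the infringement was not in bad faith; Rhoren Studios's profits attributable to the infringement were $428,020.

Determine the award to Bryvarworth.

$384,200

Statutory damages: 3 × $8,980 = $26,940
Infringement not in bad faith: no ×2 enhancement.
Combined award: $26,940 + $428,020 = $454,960
Costs: 40% of $454,960 = $181,984
Award plus costs: $454,960 + $181,984 = $636,944
Cap at $384,200: $636,944 exceeds the cap → $384,200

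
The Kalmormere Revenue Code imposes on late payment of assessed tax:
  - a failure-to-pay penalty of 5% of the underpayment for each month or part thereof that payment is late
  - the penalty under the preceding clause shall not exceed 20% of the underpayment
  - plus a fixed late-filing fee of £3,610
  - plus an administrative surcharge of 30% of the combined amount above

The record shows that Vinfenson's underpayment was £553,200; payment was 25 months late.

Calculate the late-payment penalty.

Accrued rate: 5% × 25 = 125%, capped at 20% → 20%
Failure-to-pay penalty: 20% of £553,200 = £110,640
Penalty before surcharge: £110,640 + £3,610 = £114,250
Administrative surcharge: 30% of £114,250 = £34,275
Total penalty: £114,250 + £34,275 = £148,525

Penalty: £148,525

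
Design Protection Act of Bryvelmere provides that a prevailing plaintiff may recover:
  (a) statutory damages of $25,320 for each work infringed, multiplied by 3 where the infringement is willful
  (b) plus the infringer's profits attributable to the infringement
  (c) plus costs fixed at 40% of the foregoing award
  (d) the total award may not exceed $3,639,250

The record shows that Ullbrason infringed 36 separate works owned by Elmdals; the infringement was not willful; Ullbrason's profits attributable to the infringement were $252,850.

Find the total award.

Award: $1,630,118

Statutory damages: 36 × $25,320 = $911,520
Infringement not willful: no ×3 enhancement.
Combined award: $911,520 + $252,850 = $1,164,370
Costs: 40% of $1,164,370 = $465,748
Award plus costs: $1,164,370 + $465,748 = $1,630,118
Cap at $3,639,250: $1,630,118 is within the cap, no reduction.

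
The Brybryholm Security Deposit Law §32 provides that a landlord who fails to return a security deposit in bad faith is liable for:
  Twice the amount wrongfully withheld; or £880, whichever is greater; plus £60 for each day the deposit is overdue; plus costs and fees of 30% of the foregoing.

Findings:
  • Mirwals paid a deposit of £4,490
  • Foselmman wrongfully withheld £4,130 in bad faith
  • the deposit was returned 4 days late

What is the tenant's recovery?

£11,050

Doubled: 2 × £4,130 = £8,260
Minimum £880: £8,260 meets the minimum, no increase.
Late-return penalty: 4 × £60 = £240
Damages plus late penalty: £8,260 + £240 = £8,500
Costs and fees: 30% of £8,500 = £2,550
Total recovery: £8,500 + £2,550 = £11,050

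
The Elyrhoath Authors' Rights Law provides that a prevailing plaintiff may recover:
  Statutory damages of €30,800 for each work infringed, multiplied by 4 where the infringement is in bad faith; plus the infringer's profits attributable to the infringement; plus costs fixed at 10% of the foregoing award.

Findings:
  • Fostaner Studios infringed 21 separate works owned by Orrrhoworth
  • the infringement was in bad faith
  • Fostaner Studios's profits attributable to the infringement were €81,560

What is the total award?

€2,935,636

Statutory damages: 21 × €30,800 = €646,800
Multiplied by 4: 4 × €646,800 = €2,587,200
Combined award: €2,587,200 + €81,560 = €2,668,760
Costs: 10% of €2,668,760 = €266,876
Award plus costs: €2,668,760 + €266,876 = €2,935,636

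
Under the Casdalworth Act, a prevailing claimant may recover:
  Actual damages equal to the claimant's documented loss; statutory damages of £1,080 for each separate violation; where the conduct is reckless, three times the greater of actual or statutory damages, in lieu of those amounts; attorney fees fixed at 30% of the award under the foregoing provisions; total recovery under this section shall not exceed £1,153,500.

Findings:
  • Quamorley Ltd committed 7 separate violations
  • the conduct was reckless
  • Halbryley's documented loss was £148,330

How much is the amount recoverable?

£578,487

Statutory damages: 7 × £1,080 = £7,560
Greater of actual damages (£148,330) or statutory damages (£7,560): £148,330
Trebled: 3 × £148,330 = £444,990
Attorney fees: 30% of £444,990 = £133,497
Total before cap: £444,990 + £133,497 = £578,487
Cap at £1,153,500: £578,487 is within the cap, no reduction.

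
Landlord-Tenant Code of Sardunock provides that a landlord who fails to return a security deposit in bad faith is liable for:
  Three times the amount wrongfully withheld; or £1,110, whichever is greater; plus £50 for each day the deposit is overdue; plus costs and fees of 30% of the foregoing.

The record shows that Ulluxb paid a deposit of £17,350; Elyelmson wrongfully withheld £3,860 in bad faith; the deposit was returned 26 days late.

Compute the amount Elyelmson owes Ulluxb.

Trebled: 3 × £3,860 = £11,580
Minimum £1,110: £11,580 meets the minimum, no increase.
Late-return penalty: 26 × £50 = £1,300
Damages plus late penalty: £11,580 + £1,300 = £12,880
Costs and fees: 30% of £12,880 = £3,864
Total recovery: £12,880 + £3,864 = £16,744

£16,744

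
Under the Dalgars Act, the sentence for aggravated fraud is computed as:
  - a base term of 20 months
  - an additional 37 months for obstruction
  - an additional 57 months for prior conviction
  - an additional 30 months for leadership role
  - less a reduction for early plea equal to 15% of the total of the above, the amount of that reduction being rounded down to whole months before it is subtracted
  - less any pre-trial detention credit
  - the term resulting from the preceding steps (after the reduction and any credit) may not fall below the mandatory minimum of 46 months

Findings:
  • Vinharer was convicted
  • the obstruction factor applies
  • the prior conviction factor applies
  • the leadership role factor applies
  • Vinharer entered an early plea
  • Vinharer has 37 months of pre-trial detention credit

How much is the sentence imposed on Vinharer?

Sentence: 86 months

Obstruction enhancement: +37 months
Prior conviction enhancement: +57 months
Leadership role enhancement: +30 months
Adjusted term: 20 months + 37 months + 57 months + 30 months = 144 months
Early plea reduction: 15% of 144 months = 21 months (rounded down)
After reduction: 144 − 21 = 123 months
Less pre-trial detention credit: 123 months − 37 months = 86 months
Minimum 46 months: 86 months meets the minimum, no increase.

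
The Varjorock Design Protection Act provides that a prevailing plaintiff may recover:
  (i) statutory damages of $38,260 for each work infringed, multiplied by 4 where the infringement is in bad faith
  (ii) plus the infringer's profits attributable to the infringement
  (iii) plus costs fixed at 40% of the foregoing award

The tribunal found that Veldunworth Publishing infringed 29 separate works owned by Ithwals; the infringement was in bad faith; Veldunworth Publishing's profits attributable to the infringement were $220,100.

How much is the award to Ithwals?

$6,521,564

Statutory damages: 29 × $38,260 = $1,109,540
Multiplied by 4: 4 × $1,109,540 = $4,438,160
Combined award: $4,438,160 + $220,100 = $4,658,260
Costs: 40% of $4,658,260 = $1,863,304
Award plus costs: $4,658,260 + $1,863,304 = $6,521,564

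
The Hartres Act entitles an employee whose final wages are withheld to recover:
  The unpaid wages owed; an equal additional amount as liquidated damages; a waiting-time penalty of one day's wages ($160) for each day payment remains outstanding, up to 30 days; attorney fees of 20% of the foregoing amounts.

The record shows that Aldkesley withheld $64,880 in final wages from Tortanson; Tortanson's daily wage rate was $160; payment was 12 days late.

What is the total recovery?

$158,016

Liquidated damages (equal amount): $64,880
Penalty days: min(12, 30) = 12
Waiting-time penalty: 12 × $160 = $1,920
Subtotal: $64,880 + $64,880 + $1,920 = $131,680
Attorney fees: 20% of $131,680 = $26,336
Total award: $131,680 + $26,336 = $158,016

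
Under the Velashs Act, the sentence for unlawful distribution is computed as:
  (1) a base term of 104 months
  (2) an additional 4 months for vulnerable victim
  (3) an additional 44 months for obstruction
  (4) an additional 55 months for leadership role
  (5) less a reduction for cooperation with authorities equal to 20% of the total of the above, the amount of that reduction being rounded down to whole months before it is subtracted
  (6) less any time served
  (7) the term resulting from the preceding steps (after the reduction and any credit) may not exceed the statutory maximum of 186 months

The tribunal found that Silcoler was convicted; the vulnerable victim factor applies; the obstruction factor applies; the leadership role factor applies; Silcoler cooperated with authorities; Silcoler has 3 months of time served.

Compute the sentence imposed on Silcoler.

163 months

Vulnerable victim enhancement: +4 months
Obstruction enhancement: +44 months
Leadership role enhancement: +55 months
Adjusted term: 104 months + 4 months + 44 months + 55 months = 207 months
Cooperation with authorities reduction: 20% of 207 months = 41 months (rounded down)
After reduction: 207 − 41 = 166 months
Less time served: 166 months − 3 months = 163 months
Cap at 186 months: 163 months is within the cap, no reduction.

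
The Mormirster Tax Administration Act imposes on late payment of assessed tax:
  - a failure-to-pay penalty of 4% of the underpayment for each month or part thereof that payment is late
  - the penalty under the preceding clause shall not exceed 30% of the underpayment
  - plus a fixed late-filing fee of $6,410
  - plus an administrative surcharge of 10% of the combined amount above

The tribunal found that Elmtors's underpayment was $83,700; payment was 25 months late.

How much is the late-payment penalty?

Accrued rate: 4% × 25 = 100%, capped at 30% → 30%
Failure-to-pay penalty: 30% of $83,700 = $25,110
Penalty before surcharge: $25,110 + $6,410 = $31,520
Administrative surcharge: 10% of $31,520 = $3,152
Total penalty: $31,520 + $3,152 = $34,672

Penalty: $34,672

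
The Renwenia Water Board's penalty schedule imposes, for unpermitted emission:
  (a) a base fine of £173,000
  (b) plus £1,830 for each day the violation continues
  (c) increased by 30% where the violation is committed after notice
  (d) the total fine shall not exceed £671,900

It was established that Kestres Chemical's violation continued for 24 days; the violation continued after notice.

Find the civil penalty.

Per-day component: 24 × £1,830 = £43,920
Base plus per-day: £173,000 + £43,920 = £216,920
Enhancement: 30% of £216,920 = £65,076
Enhanced fine: £216,920 + £65,076 = £281,996
Cap at £671,900: £281,996 is within the cap, no reduction.

£281,996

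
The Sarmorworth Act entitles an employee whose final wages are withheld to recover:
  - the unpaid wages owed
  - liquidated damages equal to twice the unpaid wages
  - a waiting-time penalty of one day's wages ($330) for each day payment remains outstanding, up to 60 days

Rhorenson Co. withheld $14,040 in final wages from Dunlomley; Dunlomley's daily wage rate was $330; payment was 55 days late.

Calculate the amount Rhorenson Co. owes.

Doubled: 2 × $14,040 = $28,080
Penalty days: min(55, 60) = 55
Waiting-time penalty: 55 × $330 = $18,150
Total award: $14,040 + $28,080 + $18,150 = $60,270

$60,270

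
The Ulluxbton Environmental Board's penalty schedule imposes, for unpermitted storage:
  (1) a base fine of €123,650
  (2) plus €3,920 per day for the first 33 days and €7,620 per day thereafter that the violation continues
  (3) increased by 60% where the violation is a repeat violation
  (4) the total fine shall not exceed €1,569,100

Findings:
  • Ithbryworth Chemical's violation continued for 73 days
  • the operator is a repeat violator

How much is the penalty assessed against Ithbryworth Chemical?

€892,496

First 33 days: 33 × €3,920 = €129,360
Remaining days: (73 − 33) × €7,620 = €304,800
Per-day component: €129,360 + €304,800 = €434,160
Base plus per-day: €123,650 + €434,160 = €557,810
Enhancement: 60% of €557,810 = €334,686
Enhanced fine: €557,810 + €334,686 = €892,496
Cap at €1,569,100: €892,496 is within the cap, no reduction.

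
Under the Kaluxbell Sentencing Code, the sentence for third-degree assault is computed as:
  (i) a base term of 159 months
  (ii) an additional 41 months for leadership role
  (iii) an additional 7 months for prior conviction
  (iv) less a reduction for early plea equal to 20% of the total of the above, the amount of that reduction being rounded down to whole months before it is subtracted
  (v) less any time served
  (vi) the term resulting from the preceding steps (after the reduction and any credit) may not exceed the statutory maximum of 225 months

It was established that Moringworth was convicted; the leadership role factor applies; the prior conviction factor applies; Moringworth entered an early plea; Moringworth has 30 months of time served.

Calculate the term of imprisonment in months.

Sentence: 136 months

Leadership role enhancement: +41 months
Prior conviction enhancement: +7 months
Adjusted term: 159 months + 41 months + 7 months = 207 months
Early plea reduction: 20% of 207 months = 41 months (rounded down)
After reduction: 207 − 41 = 166 months
Less time served: 166 months − 30 months = 136 months
Cap at 225 months: 136 months is within the cap, no reduction.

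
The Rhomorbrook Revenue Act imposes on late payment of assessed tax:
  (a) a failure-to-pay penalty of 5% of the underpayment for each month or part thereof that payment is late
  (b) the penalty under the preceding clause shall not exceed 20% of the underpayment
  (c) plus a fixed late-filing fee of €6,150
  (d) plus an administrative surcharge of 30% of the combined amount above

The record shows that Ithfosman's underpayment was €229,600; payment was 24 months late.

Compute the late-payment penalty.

Accrued rate: 5% × 24 = 120%, capped at 20% → 20%
Failure-to-pay penalty: 20% of €229,600 = €45,920
Penalty before surcharge: €45,920 + €6,150 = €52,070
Administrative surcharge: 30% of €52,070 = €15,621
Total penalty: €52,070 + €15,621 = €67,691

€67,691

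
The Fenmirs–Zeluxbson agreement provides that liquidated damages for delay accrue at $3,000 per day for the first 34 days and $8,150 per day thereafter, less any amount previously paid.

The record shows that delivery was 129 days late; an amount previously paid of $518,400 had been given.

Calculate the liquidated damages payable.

First 34 days: 34 × $3,000 = $102,000
Remaining days: (129 − 34) × $8,150 = $774,250
Accrued per-day damages: $102,000 + $774,250 = $876,250
Less amount previously paid: $876,250 − $518,400 = $357,850

$357,850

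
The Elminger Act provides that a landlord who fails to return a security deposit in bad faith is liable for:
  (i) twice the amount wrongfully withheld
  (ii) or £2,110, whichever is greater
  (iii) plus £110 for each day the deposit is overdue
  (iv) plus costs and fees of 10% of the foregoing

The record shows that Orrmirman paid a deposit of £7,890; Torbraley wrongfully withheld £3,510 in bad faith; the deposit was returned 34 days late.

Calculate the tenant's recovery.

£11,836

Doubled: 2 × £3,510 = £7,020
Minimum £2,110: £7,020 meets the minimum, no increase.
Late-return penalty: 34 × £110 = £3,740
Damages plus late penalty: £7,020 + £3,740 = £10,760
Costs and fees: 10% of £10,760 = £1,076
Total recovery: £10,760 + £1,076 = £11,836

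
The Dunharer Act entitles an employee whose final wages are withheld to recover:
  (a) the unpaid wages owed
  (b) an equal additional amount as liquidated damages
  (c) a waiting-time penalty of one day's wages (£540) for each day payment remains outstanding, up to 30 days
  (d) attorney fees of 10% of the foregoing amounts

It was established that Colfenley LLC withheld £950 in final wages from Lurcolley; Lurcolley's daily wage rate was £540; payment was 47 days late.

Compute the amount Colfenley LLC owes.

£19,910

Liquidated damages (equal amount): £950
Penalty days: min(47, 30) = 30
Waiting-time penalty: 30 × £540 = £16,200
Subtotal: £950 + £950 + £16,200 = £18,100
Attorney fees: 10% of £18,100 = £1,810
Total award: £18,100 + £1,810 = £19,910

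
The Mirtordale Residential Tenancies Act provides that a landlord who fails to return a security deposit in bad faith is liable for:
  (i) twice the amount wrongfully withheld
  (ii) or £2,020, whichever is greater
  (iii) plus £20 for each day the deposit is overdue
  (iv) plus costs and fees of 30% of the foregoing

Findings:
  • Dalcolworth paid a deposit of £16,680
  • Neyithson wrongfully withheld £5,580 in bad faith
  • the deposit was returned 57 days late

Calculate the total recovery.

Doubled: 2 × £5,580 = £11,160
Minimum £2,020: £11,160 meets the minimum, no increase.
Late-return penalty: 57 × £20 = £1,140
Damages plus late penalty: £11,160 + £1,140 = £12,300
Costs and fees: 30% of £12,300 = £3,690
Total recovery: £12,300 + £3,690 = £15,990

£15,990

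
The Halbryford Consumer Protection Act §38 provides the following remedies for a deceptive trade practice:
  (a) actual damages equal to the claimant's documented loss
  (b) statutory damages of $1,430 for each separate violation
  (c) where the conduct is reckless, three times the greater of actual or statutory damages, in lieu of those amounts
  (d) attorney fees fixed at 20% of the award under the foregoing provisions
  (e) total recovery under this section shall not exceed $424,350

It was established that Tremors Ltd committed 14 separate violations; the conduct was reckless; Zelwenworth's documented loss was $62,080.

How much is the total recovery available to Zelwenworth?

$223,488

Statutory damages: 14 × $1,430 = $20,020
Greater of actual damages ($62,080) or statutory damages ($20,020): $62,080
Trebled: 3 × $62,080 = $186,240
Attorney fees: 20% of $186,240 = $37,248
Total before cap: $186,240 + $37,248 = $223,488
Cap at $424,350: $223,488 is within the cap, no reduction.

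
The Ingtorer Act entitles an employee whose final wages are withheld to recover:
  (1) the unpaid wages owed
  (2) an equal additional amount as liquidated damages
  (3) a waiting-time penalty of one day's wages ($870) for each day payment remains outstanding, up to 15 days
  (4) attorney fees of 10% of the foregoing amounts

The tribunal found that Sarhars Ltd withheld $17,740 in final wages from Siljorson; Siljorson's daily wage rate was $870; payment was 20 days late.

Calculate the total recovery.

Liquidated damages (equal amount): $17,740
Penalty days: min(20, 15) = 15
Waiting-time penalty: 15 × $870 = $13,050
Subtotal: $17,740 + $17,740 + $13,050 = $48,530
Attorney fees: 10% of $48,530 = $4,853
Total award: $48,530 + $4,853 = $53,383

$53,383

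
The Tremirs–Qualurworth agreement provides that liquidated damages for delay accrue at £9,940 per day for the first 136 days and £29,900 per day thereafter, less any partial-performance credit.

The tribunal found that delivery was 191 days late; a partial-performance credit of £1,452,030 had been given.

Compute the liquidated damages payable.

£1,544,310

First 136 days: 136 × £9,940 = £1,351,840
Remaining days: (191 − 136) × £29,900 = £1,644,500
Accrued per-day damages: £1,351,840 + £1,644,500 = £2,996,340
Less partial-performance credit: £2,996,340 − £1,452,030 = £1,544,310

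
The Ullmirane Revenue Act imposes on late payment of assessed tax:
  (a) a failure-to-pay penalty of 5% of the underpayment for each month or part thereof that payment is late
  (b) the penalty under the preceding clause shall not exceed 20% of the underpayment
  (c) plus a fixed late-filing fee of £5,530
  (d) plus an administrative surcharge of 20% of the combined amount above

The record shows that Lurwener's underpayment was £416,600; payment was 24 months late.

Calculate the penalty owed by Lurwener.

Penalty: £106,620

Accrued rate: 5% × 24 = 120%, capped at 20% → 20%
Failure-to-pay penalty: 20% of £416,600 = £83,320
Penalty before surcharge: £83,320 + £5,530 = £88,850
Administrative surcharge: 20% of £88,850 = £17,770
Total penalty: £88,850 + £17,770 = £106,620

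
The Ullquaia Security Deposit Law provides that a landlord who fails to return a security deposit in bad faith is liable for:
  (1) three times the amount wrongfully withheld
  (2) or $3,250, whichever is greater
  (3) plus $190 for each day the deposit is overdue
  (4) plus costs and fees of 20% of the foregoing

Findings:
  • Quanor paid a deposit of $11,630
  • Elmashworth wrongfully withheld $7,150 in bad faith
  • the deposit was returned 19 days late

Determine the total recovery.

$30,072

Trebled: 3 × $7,150 = $21,450
Minimum $3,250: $21,450 meets the minimum, no increase.
Late-return penalty: 19 × $190 = $3,610
Damages plus late penalty: $21,450 + $3,610 = $25,060
Costs and fees: 20% of $25,060 = $5,012
Total recovery: $25,060 + $5,012 = $30,072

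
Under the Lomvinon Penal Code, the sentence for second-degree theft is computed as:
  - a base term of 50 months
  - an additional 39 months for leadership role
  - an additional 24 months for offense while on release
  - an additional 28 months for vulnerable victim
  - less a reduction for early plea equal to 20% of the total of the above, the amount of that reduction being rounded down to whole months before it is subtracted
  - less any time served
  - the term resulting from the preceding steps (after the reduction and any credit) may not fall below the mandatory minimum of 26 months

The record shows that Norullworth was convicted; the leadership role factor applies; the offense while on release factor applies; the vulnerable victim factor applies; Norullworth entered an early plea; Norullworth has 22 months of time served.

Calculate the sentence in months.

Leadership role enhancement: +39 months
Offense while on release enhancement: +24 months
Vulnerable victim enhancement: +28 months
Adjusted term: 50 months + 39 months + 24 months + 28 months = 141 months
Early plea reduction: 20% of 141 months = 28 months (rounded down)
After reduction: 141 − 28 = 113 months
Less time served: 113 months − 22 months = 91 months
Minimum 26 months: 91 months meets the minimum, no increase.

91 months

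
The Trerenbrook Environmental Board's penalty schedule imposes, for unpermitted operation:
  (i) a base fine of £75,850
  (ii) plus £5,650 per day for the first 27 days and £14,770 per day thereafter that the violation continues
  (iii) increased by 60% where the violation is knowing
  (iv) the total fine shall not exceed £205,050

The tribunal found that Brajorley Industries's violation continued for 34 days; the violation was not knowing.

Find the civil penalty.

First 27 days: 27 × £5,650 = £152,550
Remaining days: (34 − 27) × £14,770 = £103,390
Per-day component: £152,550 + £103,390 = £255,940
Base plus per-day: £75,850 + £255,940 = £331,790
The violation was not knowing: no 60% increase.
Cap at £205,050: £331,790 exceeds the cap → £205,050

Civil penalty: £205,050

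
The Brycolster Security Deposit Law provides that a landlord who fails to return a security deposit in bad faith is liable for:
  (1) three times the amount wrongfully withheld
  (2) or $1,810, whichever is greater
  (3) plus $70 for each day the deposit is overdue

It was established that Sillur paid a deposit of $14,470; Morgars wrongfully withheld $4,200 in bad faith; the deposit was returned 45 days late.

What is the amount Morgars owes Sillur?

Trebled: 3 × $4,200 = $12,600
Minimum $1,810: $12,600 meets the minimum, no increase.
Late-return penalty: 45 × $70 = $3,150
Damages plus late penalty: $12,600 + $3,150 = $15,750

$15,750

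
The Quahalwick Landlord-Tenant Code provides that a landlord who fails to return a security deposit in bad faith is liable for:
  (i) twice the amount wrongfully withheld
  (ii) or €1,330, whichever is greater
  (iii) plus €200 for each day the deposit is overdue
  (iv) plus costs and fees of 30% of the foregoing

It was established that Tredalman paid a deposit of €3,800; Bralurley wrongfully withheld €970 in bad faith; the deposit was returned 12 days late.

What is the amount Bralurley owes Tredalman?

Doubled: 2 × €970 = €1,940
Minimum €1,330: €1,940 meets the minimum, no increase.
Late-return penalty: 12 × €200 = €2,400
Damages plus late penalty: €1,940 + €2,400 = €4,340
Costs and fees: 30% of €4,340 = €1,302
Total recovery: €4,340 + €1,302 = €5,642

€5,642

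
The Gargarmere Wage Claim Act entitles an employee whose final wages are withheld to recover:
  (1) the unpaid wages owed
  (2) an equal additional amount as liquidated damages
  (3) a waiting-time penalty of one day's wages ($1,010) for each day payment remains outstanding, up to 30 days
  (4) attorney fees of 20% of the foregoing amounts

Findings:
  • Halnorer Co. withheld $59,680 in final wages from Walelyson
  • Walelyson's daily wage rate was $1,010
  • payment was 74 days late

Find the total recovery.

$179,592

Liquidated damages (equal amount): $59,680
Penalty days: min(74, 30) = 30
Waiting-time penalty: 30 × $1,010 = $30,300
Subtotal: $59,680 + $59,680 + $30,300 = $149,660
Attorney fees: 20% of $149,660 = $29,932
Total award: $149,660 + $29,932 = $179,592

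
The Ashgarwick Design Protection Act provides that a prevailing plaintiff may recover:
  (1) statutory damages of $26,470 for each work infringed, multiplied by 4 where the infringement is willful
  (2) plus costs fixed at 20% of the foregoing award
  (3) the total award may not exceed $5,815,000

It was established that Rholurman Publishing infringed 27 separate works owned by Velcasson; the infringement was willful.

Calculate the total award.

Statutory damages: 27 × $26,470 = $714,690
Multiplied by 4: 4 × $714,690 = $2,858,760
Costs: 20% of $2,858,760 = $571,752
Award plus costs: $2,858,760 + $571,752 = $3,430,512
Cap at $5,815,000: $3,430,512 is within the cap, no reduction.

$3,430,512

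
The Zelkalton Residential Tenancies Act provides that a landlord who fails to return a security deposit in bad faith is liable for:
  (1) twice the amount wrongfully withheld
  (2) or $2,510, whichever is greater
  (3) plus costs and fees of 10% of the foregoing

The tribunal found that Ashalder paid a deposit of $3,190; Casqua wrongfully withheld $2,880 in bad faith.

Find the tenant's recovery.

Doubled: 2 × $2,880 = $5,760
Minimum $2,510: $5,760 meets the minimum, no increase.
Costs and fees: 10% of $5,760 = $576
Total recovery: $5,760 + $576 = $6,336

Recovery: $6,336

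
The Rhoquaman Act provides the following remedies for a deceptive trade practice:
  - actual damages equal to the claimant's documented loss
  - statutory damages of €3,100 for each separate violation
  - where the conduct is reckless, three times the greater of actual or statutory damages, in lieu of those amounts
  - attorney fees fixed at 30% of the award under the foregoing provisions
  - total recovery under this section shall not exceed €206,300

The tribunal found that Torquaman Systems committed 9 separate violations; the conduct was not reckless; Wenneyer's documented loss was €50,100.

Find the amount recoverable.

Statutory damages: 9 × €3,100 = €27,900
Conduct not reckless: the in-lieu enhancement does not apply.
Actual plus statutory damages: €50,100 + €27,900 = €78,000
Attorney fees: 30% of €78,000 = €23,400
Total before cap: €78,000 + €23,400 = €101,400
Cap at €206,300: €101,400 is within the cap, no reduction.

€101,400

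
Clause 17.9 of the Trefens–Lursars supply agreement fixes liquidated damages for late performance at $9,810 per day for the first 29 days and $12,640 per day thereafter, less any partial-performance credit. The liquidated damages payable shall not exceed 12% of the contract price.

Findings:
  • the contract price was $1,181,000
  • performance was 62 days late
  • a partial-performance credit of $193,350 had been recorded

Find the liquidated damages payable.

Liquidated damages: $141,720

First 29 days: 29 × $9,810 = $284,490
Remaining days: (62 − 29) × $12,640 = $417,120
Accrued per-day damages: $284,490 + $417,120 = $701,610
Less partial-performance credit: $701,610 − $193,350 = $508,260
Cap: 12% of $1,181,000 = $141,720
Cap at $141,720: $508,260 exceeds the cap → $141,720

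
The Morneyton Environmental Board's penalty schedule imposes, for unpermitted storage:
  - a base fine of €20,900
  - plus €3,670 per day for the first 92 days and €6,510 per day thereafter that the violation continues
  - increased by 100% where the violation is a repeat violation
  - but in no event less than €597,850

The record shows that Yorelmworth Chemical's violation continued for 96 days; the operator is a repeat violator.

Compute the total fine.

Civil penalty: €769,160

First 92 days: 92 × €3,670 = €337,640
Remaining days: (96 − 92) × €6,510 = €26,040
Per-day component: €337,640 + €26,040 = €363,680
Base plus per-day: €20,900 + €363,680 = €384,580
Enhancement: 100% of €384,580 = €384,580
Enhanced fine: €384,580 + €384,580 = €769,160
Minimum €597,850: €769,160 meets the minimum, no increase.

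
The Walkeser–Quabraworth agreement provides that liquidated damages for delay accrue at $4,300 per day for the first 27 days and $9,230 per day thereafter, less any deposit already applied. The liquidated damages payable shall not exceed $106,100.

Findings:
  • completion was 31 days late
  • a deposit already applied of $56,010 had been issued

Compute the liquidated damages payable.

$97,010

First 27 days: 27 × $4,300 = $116,100
Remaining days: (31 − 27) × $9,230 = $36,920
Accrued per-day damages: $116,100 + $36,920 = $153,020
Less deposit already applied: $153,020 − $56,010 = $97,010
Cap at $106,100: $97,010 is within the cap, no reduction.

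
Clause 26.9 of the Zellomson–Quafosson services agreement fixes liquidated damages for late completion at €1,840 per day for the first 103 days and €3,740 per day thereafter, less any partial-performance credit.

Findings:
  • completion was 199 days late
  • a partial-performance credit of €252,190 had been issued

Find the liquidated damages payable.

Liquidated damages: €296,370

First 103 days: 103 × €1,840 = €189,520
Remaining days: (199 − 103) × €3,740 = €359,040
Accrued per-day damages: €189,520 + €359,040 = €548,560
Less partial-performance credit: €548,560 − €252,190 = €296,370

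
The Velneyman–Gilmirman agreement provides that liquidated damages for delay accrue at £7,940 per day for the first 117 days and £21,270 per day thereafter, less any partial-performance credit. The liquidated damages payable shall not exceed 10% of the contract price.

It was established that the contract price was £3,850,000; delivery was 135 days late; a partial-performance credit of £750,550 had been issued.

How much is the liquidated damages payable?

First 117 days: 117 × £7,940 = £928,980
Remaining days: (135 − 117) × £21,270 = £382,860
Accrued per-day damages: £928,980 + £382,860 = £1,311,840
Less partial-performance credit: £1,311,840 − £750,550 = £561,290
Cap: 10% of £3,850,000 = £385,000
Cap at £385,000: £561,290 exceeds the cap → £385,000

£385,000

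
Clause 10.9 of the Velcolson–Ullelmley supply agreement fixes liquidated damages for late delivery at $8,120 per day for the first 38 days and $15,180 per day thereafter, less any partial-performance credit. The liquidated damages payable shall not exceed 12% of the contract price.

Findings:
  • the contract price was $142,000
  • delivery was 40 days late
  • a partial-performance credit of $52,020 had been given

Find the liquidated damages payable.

$17,040

First 38 days: 38 × $8,120 = $308,560
Remaining days: (40 − 38) × $15,180 = $30,360
Accrued per-day damages: $308,560 + $30,360 = $338,920
Less partial-performance credit: $338,920 − $52,020 = $286,900
Cap: 12% of $142,000 = $17,040
Cap at $17,040: $286,900 exceeds the cap → $17,040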